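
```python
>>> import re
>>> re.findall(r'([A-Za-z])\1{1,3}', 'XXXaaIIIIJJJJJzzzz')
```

['X', 'a', 'I', 'J', 'z']

`\1` is not a pattern — it's the concrete string captured by group 1, re-applied verbatim.
Scanning left to right: at [0:3] match 'XXX', group 1 = 'X'; at [3:5] match 'aa', group 1 = 'a'; at [5:9] match 'IIII', group 1 = 'I'; at [9:13] match 'JJJJ', group 1 = 'J'; at [14:18] match 'zzzz', group 1 = 'z'.
One capturing group, so `findall` returns just the captured substring from each match — 5 in all.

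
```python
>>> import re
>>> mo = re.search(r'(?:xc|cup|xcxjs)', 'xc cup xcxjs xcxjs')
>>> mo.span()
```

(0, 2)

The match spans [0:2] → 'xc'.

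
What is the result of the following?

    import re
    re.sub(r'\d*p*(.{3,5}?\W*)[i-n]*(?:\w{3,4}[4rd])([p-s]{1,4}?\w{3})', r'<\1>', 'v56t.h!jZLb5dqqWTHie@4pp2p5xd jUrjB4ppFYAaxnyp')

The `?` after the quantifier makes it lazy — it takes as little as possible before letting the rest of the pattern try.
The replacement refers to a captured group, so each match is rewritten using its own captured text.

'v<t.h!>Hie@<2p5xd >Aaxnyp'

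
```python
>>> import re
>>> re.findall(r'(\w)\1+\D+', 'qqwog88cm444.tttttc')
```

['q', '8', '4']

After group 1 captures some text, `\1` only succeeds where that same text appears again.
With a single group, `findall` returns only what that group captured — 3 items.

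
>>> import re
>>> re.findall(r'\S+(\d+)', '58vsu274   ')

Pattern: one or more of a non-whitespace character; then one or more of a digit (captured).
Walking the string: at [0:8] match '58vsu274', group 1 = '4'.
With a single group, `findall` returns only what that group captured — 1 item.

['4']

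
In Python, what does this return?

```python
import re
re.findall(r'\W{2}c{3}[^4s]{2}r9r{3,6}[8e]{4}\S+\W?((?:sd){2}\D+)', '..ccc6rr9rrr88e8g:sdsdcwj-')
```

['sdsdcwj-']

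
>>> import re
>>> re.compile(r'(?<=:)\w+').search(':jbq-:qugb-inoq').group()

'jbq'

The positive lookaround only admits positions where the adjacent text matches; those characters stay outside the span.
`re.search` scans for the first position where the pattern succeeds.
The match spans [1:4] → 'jbq'.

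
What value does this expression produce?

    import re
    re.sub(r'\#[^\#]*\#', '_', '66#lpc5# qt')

'66_ qt'

Matches: at [2:8] → '#lpc5#'.
Each match is replaced by '_'.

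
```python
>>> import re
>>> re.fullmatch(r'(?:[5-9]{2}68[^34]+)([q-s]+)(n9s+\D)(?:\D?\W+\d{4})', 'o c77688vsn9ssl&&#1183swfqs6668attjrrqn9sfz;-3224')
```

None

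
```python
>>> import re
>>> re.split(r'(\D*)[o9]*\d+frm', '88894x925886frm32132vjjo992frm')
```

['88894', 'x', '32132', 'vjjo', '']

This matches zero or more of a non-digit (captured); then zero or more of one of [o9], then one or more of a digit, then the literal 'frm'.
Matches to split on: at [5:15] → 'x925886frm'; at [20:30] → 'vjjo992frm'.
With a capturing group present, the delimiter's captured portion is kept in the result list.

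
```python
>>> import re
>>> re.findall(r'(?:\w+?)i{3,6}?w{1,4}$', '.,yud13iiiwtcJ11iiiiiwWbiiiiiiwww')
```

The pattern matches one or more of a word character (lazy) (non-capturing group); then 3 to 6 of the literal 'i' (lazy), then 1 to 4 of the literal 'w'; then anchored at the end.
Walking the string: at [2:33] → 'yud13iiiwtcJ11iiiiiwWbiiiiiiwww'.
Since nothing is captured, `findall` lists the 1 matched substring directly.

['yud13iiiwtcJ11iiiiiwWbiiiiiiwww']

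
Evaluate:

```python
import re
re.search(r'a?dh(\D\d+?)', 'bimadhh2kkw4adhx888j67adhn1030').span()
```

The pattern matches optionally a literal 'a', then the literal 'dh'; then a non-digit, then one or more of a digit (lazy) (captured).
`re.search` tries every starting position until one works.
The match spans [3:8] → 'adhh2'.
Captured: group 1 = 'h2'.

(3, 8)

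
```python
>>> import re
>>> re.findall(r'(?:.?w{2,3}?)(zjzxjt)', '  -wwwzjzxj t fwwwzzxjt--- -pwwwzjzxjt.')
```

`findall` collects group 1 from the one match (1 total).

['zjzxjt']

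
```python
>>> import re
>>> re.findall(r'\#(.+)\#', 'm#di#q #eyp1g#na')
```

['di#q #eyp1g']

Matches: at [1:14] match '#di#q #eyp1g#', group 1 = 'di#q #eyp1g'.
With a single group, `findall` returns only what that group captured — 1 item.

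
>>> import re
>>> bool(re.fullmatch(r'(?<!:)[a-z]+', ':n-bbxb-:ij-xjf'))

For `fullmatch`, every character of the input must be accounted for by the pattern.
Here the pattern can't cover the whole string, so the call returns None, and `bool(None)` is False.

False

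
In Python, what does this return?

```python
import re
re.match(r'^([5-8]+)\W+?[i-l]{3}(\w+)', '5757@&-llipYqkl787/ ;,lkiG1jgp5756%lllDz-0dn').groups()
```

('5757', 'pYqkl787')

The match spans [0:18] → '5757@&-llipYqkl787'.
Captured: group 1 = '5757', group 2 = 'pYqkl787'.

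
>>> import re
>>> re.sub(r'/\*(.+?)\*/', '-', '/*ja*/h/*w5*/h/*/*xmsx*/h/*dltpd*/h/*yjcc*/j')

'-h-h-h-h-j'

Matches: at [0:6] → '/*ja*/'; at [7:13] → '/*w5*/'; at [14:24] → '/*/*xmsx*/'; at [25:34] → '/*dltpd*/'; at [35:43] → '/*yjcc*/'.
Each match is replaced by '-'.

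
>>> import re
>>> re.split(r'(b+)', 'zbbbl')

['z', 'bbb', 'l']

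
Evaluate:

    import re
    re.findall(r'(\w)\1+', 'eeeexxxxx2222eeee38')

['e', 'x', '2', 'e']

A backreference is literal: `\1` must see the identical characters the first group matched.
Matches: at [0:4] match 'eeee', group 1 = 'e'; at [4:9] match 'xxxxx', group 1 = 'x'; at [9:13] match '2222', group 1 = '2'; at [13:17] match 'eeee', group 1 = 'e'.
`findall` collects group 1 from each match (4 total).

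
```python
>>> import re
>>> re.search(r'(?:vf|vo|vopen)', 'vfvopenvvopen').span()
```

(0, 2)

`re.search` tries every starting position until one works.
The match spans [0:2] → 'vf'.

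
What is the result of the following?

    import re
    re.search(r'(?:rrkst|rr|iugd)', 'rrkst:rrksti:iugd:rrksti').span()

(0, 5)

Branches in `(...|...)` are attempted left-to-right; the first branch that allows the whole pattern to succeed is taken.
The match spans [0:5] → 'rrkst'.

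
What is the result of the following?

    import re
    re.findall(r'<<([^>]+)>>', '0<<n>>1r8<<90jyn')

['n']

One capturing group, so `findall` returns just the captured substring from the one match — 1 in all.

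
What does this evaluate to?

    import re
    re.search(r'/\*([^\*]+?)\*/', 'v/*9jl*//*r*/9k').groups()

('9jl',)

The match spans [1:8] → '/*9jl*/'.
Captured: group 1 = '9jl'.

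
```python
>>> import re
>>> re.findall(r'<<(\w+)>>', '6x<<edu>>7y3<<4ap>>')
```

['edu', '4ap']

`findall` collects group 1 from each match (2 total).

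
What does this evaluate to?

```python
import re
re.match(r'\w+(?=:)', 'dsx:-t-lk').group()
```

'dsx'

The positive lookaround only admits positions where the adjacent text matches; those characters stay outside the span.
`match` is anchored at position 0; if the pattern doesn't fit there, it returns None.
The match spans [0:3] → 'dsx'.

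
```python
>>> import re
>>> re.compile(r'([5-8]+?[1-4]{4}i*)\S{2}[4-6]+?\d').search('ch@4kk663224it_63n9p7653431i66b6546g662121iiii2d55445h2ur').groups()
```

('663224i',)

Pattern: one or more of a character in [5-8] (lazy), then exactly 4 of a character in [1-4], then zero or more of a literal 'i' (captured); then exactly 2 of a non-whitespace character, then one or more of a character in [4-6] (lazy), then a digit.
Unlike `match`, `search` isn't anchored — it looks for the pattern anywhere in the string.
The match spans [6:17] → '663224it_63'.
Captured: group 1 = '663224i'.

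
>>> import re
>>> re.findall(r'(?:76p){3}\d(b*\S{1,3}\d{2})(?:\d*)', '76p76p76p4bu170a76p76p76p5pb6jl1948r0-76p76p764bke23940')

This matches the literal '76p' repeated 3 times, then a digit; then zero or more of a literal 'b', then 1 to 3 of a non-whitespace character, then exactly 2 of a digit (captured); then zero or more of a digit (non-capturing group).
With a single group, `findall` returns only what that group captured — 1 item.

['bu170']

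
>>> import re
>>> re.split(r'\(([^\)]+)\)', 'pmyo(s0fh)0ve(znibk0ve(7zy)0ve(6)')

['pmyo', 's0fh', '0ve', 'znibk0ve(7zy', '0ve', '6', '']

Matches to split on: at [4:10] → '(s0fh)'; at [13:27] → '(znibk0ve(7zy)'; at [30:33] → '(6)'.
With a capturing group present, the delimiter's captured portion is kept in the result list.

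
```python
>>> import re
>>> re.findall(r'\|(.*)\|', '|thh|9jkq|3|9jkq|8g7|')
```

['thh|9jkq|3|9jkq|8g7']

Walking the string: at [0:21] match '|thh|9jkq|3|9jkq|8g7|', group 1 = 'thh|9jkq|3|9jkq|8g7'.
Because there's exactly one group, `findall` drops the full match and keeps group 1 from the one hit.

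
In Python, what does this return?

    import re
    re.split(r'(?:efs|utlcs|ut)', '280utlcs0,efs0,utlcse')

['280', '0,', '0,', 'e']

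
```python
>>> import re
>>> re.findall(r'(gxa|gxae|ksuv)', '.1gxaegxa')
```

Alternation isn't longest-match — the leftmost alternative that fits at this position is chosen.
With a single group, `findall` returns only what that group captured — 2 items.

['gxa', 'gxa']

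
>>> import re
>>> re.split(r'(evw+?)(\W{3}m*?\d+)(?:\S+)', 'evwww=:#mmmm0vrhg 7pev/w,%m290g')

The group in the pattern means `split` returns the separators' captures alongside the pieces.

['', 'evwww', '=:#mmmm0', ' 7pev/w,%m290g']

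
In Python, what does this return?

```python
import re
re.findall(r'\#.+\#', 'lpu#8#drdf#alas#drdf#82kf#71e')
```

['#8#drdf#alas#drdf#82kf#']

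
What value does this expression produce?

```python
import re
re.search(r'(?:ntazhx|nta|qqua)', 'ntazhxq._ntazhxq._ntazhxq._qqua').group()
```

Alternation tries branches left to right and keeps the first one that lets the overall match succeed at that position.
`search` walks the string left to right and returns the first match it finds.
The match spans [0:6] → 'ntazhx'.

'ntazhx'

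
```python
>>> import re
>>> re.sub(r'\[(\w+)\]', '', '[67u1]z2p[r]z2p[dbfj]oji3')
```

Matches: at [0:6] → '[67u1]'; at [9:12] → '[r]'; at [15:21] → '[dbfj]'.
Each match is replaced by ''.

'z2pz2poji3'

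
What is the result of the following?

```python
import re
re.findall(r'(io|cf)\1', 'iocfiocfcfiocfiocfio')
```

The backreference `\1` re-matches whatever the first group consumed, character for character.
Walking the string: at [6:10] match 'cfcf', group 1 = 'cf'.
`findall` collects group 1 from the one match (1 total).

['cf']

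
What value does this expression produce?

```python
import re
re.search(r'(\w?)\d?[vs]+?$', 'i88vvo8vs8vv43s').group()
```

'43s'

This matches optionally a word character (captured); then optionally a digit, then one or more of one of [vs] (lazy); then anchored at the end.
`re.search` tries every starting position until one works.
The match spans [12:15] → '43s'.
Captured: group 1 = '4'.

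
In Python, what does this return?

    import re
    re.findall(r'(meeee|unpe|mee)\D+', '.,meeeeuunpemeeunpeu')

['meeee']

The regex engine tests alternatives in the order written; an earlier branch that matches wins even if a later one would match more.
One capturing group, so `findall` returns just the captured substring from the one match — 1 in all.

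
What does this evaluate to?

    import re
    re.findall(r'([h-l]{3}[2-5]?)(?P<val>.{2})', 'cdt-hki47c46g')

This matches exactly 3 of a character in [h-l], then optionally a character in [2-5] (captured); then exactly 2 of any character (captured as 'val').
Matches: at [4:10] match 'hki47c', groups = ('hki4', '7c').
With 2 capturing groups, `findall` returns a 2-tuple per match.

[('hki4', '7c')]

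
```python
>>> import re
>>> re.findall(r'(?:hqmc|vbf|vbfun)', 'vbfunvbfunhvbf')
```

['vbf', 'vbf', 'vbf']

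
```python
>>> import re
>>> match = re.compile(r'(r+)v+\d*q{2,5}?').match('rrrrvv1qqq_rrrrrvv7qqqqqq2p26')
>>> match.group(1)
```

'rrrr'

The match spans [0:9] → 'rrrrvv1qq'.
Captured: group 1 = 'rrrr'.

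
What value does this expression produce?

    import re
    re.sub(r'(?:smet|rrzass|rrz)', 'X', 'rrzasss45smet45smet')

'Xs45X45X'

The regex engine tests alternatives in the order written; an earlier branch that matches wins even if a later one would match more.
Matches: at [0:6] → 'rrzass'; at [9:13] → 'smet'; at [15:19] → 'smet'.
`sub` substitutes 'X' at each match site.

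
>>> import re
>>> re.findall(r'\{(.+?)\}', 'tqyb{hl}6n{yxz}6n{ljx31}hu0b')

['hl', 'yxz', 'ljx31']

Lazy quantifiers expand one character at a time until the remainder of the pattern can match.
Because there's exactly one group, `findall` drops the full match and keeps group 1 from each hit.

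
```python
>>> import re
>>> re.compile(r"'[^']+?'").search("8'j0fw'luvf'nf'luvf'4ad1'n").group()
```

Unlike `match`, `search` isn't anchored — it looks for the pattern anywhere in the string.
The match spans [1:7] → "'j0fw'".

"'j0fw'"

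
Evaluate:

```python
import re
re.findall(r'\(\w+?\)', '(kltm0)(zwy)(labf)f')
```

['(kltm0)', '(zwy)', '(labf)']

Matches: at [0:7] → '(kltm0)'; at [7:12] → '(zwy)'; at [12:18] → '(labf)'.
`findall` yields the raw match text (3 of them) because the pattern has no groups.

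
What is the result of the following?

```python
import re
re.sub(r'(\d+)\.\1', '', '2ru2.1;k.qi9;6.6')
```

'2ru2.1;k.qi9;'

A backreference is literal: `\1` must see the identical characters the first group matched.
Every occurrence is swapped for ''.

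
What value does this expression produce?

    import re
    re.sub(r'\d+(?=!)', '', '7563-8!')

'7563-!'

The `(?=…)`/`(?<=…)` assertion just peeks at neighbouring text; it doesn't advance the match position.
Every occurrence is swapped for ''.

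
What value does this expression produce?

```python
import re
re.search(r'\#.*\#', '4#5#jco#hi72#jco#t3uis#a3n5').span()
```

(1, 23)

Unlike `match`, `search` isn't anchored — it looks for the pattern anywhere in the string.
The match spans [1:23] → '#5#jco#hi72#jco#t3uis#'.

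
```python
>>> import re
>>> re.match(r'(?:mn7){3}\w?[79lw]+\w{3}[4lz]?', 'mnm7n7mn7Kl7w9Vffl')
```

None

This matches the literal 'mn7' repeated 3 times, then optionally a word character; then one or more of one of [79lw], then exactly 3 of a word character, then optionally one of [4lz].
`match` is anchored at position 0; if the pattern doesn't fit there, it returns None.
Here the string doesn't start with a match, so the call returns None.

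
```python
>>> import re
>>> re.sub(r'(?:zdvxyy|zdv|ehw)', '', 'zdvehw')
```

''

Every occurrence is swapped for ''.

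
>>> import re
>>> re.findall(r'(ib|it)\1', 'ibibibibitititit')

A backreference is literal: `\1` must see the identical characters the first group matched.
`findall` collects group 1 from each match (4 total).

['ib', 'ib', 'it', 'it']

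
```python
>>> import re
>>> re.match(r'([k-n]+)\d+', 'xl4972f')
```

None

This matches one or more of a character in [k-n] (captured); then one or more of a digit.
`match` is anchored at position 0; if the pattern doesn't fit there, it returns None.
Here the pattern fails at index 0, so the call returns None.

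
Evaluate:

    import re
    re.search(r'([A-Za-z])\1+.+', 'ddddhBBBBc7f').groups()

('d',)

`\1` has to match the exact text group 1 already captured.
Unlike `match`, `search` isn't anchored — it looks for the pattern anywhere in the string.
The match spans [0:12] → 'ddddhBBBBc7f'.
Captured: group 1 = 'd'.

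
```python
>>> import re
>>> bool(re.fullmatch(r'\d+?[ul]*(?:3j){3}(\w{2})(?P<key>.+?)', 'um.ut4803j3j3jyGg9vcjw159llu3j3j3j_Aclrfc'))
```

`re.fullmatch` is like wrapping the pattern in `^…$` (in single-line mode).
Here there's no way to consume every character, so the call returns None, and `bool(None)` is False.

False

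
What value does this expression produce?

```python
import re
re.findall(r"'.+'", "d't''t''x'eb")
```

["'t''t''x'"]

With no groups in the pattern, `findall` gives back each whole match — 1 here.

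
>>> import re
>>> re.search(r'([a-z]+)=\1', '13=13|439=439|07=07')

The backreference `\1` re-matches whatever the first group consumed, character for character.
Unlike `match`, `search` isn't anchored — it looks for the pattern anywhere in the string.
Here no position works, so the call returns None.

None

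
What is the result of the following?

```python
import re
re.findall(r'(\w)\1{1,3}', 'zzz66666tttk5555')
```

['z', '6', 't', '5']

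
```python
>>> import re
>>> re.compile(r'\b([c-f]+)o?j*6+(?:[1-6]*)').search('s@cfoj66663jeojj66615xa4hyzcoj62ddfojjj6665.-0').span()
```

(2, 11)

Pattern: a word boundary (`\b`, zero-width); then one or more of a character in [c-f] (captured); then optionally the literal 'o', then zero or more of the literal 'j', then one or more of a literal '6'; then zero or more of a character in [1-6] (non-capturing group).
`re.search` scans for the first position where the pattern succeeds.
The match spans [2:11] → 'cfoj66663'.
Captured: group 1 = 'cf'.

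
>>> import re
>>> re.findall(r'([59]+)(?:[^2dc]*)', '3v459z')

['59']

One capturing group, so `findall` returns just the captured substring from the one match — 1 in all.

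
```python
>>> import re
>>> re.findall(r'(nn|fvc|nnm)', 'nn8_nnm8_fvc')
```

['nn', 'nn', 'fvc']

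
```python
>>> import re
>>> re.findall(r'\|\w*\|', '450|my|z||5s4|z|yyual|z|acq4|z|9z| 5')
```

Matches: at [3:7] → '|my|'; at [8:10] → '||'; at [13:16] → '|z|'; at [21:24] → '|z|'; at [28:31] → '|z|'.
`findall` yields the raw match text (5 of them) because the pattern has no groups.

['|my|', '||', '|z|', '|z|', '|z|']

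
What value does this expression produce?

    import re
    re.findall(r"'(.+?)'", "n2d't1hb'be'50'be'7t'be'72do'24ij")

Scanning left to right: at [3:9] match "'t1hb'", group 1 = 't1hb'; at [11:15] match "'50'", group 1 = '50'; at [17:21] match "'7t'", group 1 = '7t'; at [23:29] match "'72do'", group 1 = '72do'.
`findall` collects group 1 from each match (4 total).

['t1hb', '50', '7t', '72do']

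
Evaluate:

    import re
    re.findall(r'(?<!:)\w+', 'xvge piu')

['xvge', 'piu']

A negative assertion filters positions out without eating any characters.
Matches: at [0:4] → 'xvge'; at [5:8] → 'piu'.
With no groups in the pattern, `findall` gives back each whole match — 2 here.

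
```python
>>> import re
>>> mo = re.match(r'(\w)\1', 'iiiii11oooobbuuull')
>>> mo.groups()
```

`\1` has to match the exact text group 1 already captured.
With `match`, the pattern is implicitly anchored at the beginning.
The match spans [0:2] → 'ii'.
Captured: group 1 = 'i'.

('i',)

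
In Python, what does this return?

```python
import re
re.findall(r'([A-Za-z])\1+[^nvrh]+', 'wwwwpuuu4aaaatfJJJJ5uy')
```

['w']

`\1` is not a pattern — it's the concrete string captured by group 1, re-applied verbatim.
With a single group, `findall` returns only what that group captured — 1 item.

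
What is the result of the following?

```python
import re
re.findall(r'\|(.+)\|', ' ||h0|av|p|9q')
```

['|h0|av|p']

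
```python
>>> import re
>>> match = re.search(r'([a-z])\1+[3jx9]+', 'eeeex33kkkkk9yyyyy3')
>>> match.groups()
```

('e',)

The backreference `\1` re-matches whatever the first group consumed, character for character.
`search` walks the string left to right and returns the first match it finds.
The match spans [0:7] → 'eeeex33'.
Captured: group 1 = 'e'.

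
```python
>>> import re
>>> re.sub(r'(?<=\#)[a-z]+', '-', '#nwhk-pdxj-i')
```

The `(?=…)`/`(?<=…)` assertion just peeks at neighbouring text; it doesn't advance the match position.
Matches: at [1:5] → 'nwhk'.
`sub` substitutes '-' at each match site.

'#--pdxj-i'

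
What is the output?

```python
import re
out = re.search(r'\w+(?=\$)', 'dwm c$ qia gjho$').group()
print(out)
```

The `(?=…)`/`(?<=…)` assertion just peeks at neighbouring text; it doesn't advance the match position.
Unlike `match`, `search` isn't anchored — it looks for the pattern anywhere in the string.
The match spans [4:5] → 'c'.

c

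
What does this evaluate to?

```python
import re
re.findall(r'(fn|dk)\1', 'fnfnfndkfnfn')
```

The backreference `\1` re-matches whatever the first group consumed, character for character.
Matches: at [0:4] match 'fnfn', group 1 = 'fn'; at [8:12] match 'fnfn', group 1 = 'fn'.
Because there's exactly one group, `findall` drops the full match and keeps group 1 from each hit.

['fn', 'fn']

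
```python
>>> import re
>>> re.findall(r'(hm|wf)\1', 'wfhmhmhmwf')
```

The backreference `\1` re-matches whatever the first group consumed, character for character.
Because there's exactly one group, `findall` drops the full match and keeps group 1 from the one hit.

['hm']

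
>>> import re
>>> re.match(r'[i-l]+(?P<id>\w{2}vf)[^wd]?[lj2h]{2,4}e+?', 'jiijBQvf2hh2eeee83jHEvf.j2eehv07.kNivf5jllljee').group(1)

This matches one or more of a character in [i-l]; then exactly 2 of a word character, then the literal 'vf' (captured as 'id'); then optionally any character except [wd], then 2 to 4 of one of [lj2h], then one or more of a literal 'e' (lazy).
`match` is anchored at position 0; if the pattern doesn't fit there, it returns None.
The match spans [0:13] → 'jiijBQvf2hh2e'.
Captured: group 1 = 'BQvf'.

'BQvf'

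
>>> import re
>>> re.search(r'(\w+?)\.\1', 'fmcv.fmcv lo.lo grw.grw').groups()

('fmcv',)

After group 1 captures some text, `\1` only succeeds where that same text appears again.
Unlike `match`, `search` isn't anchored — it looks for the pattern anywhere in the string.
The match spans [0:9] → 'fmcv.fmcv'.
Captured: group 1 = 'fmcv'.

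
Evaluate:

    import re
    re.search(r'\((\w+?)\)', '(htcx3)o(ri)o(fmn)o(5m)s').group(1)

The match spans [0:7] → '(htcx3)'.
Captured: group 1 = 'htcx3'.

'htcx3'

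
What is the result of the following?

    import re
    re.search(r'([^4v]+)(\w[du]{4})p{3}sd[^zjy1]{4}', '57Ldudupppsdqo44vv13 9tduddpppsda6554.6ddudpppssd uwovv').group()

Pattern: one or more of any character except [4v] (captured); then a word character, then exactly 4 of one of [du] (captured); then exactly 3 of the literal 'p', then the literal 'sd', then exactly 4 of any character except [zjy1].
`re.search` scans for the first position where the pattern succeeds.
The match spans [0:16] → '57Ldudupppsdqo44'.
Captured: group 1 = '57', group 2 = 'Ldudu'.

'57Ldudupppsdqo44'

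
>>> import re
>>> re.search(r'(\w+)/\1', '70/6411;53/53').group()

A backreference is literal: `\1` must see the identical characters the first group matched.
Unlike `match`, `search` isn't anchored — it looks for the pattern anywhere in the string.
The match spans [8:13] → '53/53'.
Captured: group 1 = '53'.

'53/53'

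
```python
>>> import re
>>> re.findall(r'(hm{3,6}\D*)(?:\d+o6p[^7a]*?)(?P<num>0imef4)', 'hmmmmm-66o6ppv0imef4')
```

[('hmmmmm-', '0imef4')]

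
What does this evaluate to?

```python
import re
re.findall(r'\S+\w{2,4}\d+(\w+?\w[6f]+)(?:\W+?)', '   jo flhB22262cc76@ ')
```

The pattern matches one or more of a non-whitespace character, then 2 to 4 of a word character, then one or more of a digit; then one or more of a word character (lazy), then a word character, then one or more of one of [6f] (captured); then one or more of a non-word character (lazy) (non-capturing group).
Scanning left to right: at [6:20] match 'flhB22262cc76@', group 1 = 'cc76'.
Because there's exactly one group, `findall` drops the full match and keeps group 1 from the one hit.

['cc76']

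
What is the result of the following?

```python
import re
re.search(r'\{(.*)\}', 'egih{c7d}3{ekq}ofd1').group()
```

Unlike `match`, `search` isn't anchored — it looks for the pattern anywhere in the string.
The match spans [4:15] → '{c7d}3{ekq}'.
Captured: group 1 = 'c7d}3{ekq'.

'{c7d}3{ekq}'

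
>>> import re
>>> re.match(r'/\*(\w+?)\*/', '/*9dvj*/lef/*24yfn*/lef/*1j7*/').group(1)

The match spans [0:8] → '/*9dvj*/'.
Captured: group 1 = '9dvj'.

'9dvj'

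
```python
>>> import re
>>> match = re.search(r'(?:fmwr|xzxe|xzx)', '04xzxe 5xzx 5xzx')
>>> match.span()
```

`|` is ordered: at each position the engine commits to the first alternative that works.
`re.search` scans for the first position where the pattern succeeds.
The match spans [2:6] → 'xzxe'.

(2, 6)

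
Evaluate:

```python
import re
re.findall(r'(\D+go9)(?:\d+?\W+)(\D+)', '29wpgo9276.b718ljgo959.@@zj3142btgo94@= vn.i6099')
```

[('wpgo9', 'b'), ('ljgo9', 'zj'), ('btgo9', 'vn.i')]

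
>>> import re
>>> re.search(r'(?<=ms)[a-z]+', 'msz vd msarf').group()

'z'

The positive lookaround only admits positions where the adjacent text matches; those characters stay outside the span.
The match spans [2:3] → 'z'.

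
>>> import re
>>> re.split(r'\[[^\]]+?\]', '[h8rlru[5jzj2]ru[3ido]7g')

['', 'ru', '7g']

Each match becomes a cut point; 3 segments remain.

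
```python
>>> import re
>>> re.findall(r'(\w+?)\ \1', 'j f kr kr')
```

`\1` is not a pattern — it's the concrete string captured by group 1, re-applied verbatim.
Matches: at [4:9] match 'kr kr', group 1 = 'kr'.
Because there's exactly one group, `findall` drops the full match and keeps group 1 from the one hit.

['kr']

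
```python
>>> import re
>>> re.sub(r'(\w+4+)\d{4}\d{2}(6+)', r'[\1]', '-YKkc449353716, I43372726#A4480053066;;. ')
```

Pattern: one or more of a word character, then one or more of a literal '4' (captured); then exactly 4 of a digit, then exactly 2 of a digit; then one or more of a literal '6' (captured).
Matches: at [1:14] → 'YKkc449353716'; at [16:25] → 'I43372726'; at [26:37] → 'A4480053066'.
Each match is replaced using the text its own group 1 captured.

'-[YKkc44], [I4]#[A44];;. '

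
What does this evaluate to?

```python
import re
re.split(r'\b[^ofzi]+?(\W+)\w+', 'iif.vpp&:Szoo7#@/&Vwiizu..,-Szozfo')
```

['iif', '&:', '', '@/&', '', '.,-', '']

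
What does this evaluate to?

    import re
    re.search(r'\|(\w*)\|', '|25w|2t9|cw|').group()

'|25w|'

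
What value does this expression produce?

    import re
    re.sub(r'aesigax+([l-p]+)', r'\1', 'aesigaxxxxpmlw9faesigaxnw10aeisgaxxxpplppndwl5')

This matches the literal 'aes', then the literal 'iga', then one or more of the literal 'x'; then one or more of a character in [l-p] (captured).
Matches: at [0:13] → 'aesigaxxxxpml'; at [16:24] → 'aesigaxn'.
The replacement refers to a captured group, so each match is rewritten using its own captured text.

'pmlw9fnw10aeisgaxxxpplppndwl5'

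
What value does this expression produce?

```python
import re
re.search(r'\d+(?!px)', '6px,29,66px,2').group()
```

The negative lookahead/lookbehind blocks any match where the forbidden context is present.
Unlike `match`, `search` isn't anchored — it looks for the pattern anywhere in the string.
The match spans [4:6] → '29'.

'29'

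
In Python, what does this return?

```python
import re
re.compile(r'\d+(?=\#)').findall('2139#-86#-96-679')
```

The lookaround is zero-width — it requires the adjacent text to match without consuming it, so the asserted text isn't part of the match.
Walking the string: at [0:4] → '2139'; at [6:8] → '86'.
`findall` yields the raw match text (2 of them) because the pattern has no groups.

['2139', '86']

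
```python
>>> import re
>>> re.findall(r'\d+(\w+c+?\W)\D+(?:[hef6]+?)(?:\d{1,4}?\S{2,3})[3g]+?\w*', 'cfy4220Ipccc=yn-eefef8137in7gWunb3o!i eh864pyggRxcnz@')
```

['Ipccc=']

The pattern matches one or more of a digit; then one or more of a word character, then one or more of a literal 'c' (lazy), then a non-word character (captured); then one or more of a non-digit; then one or more of one of [hef6] (lazy) (non-capturing group); then 1 to 4 of a digit (lazy), then 2 to 3 of a non-whitespace character (non-capturing group); then one or more of one of [3g] (lazy), then zero or more of a word character.
Scanning left to right: at [3:35] match '4220Ipccc=yn-eefef8137in7gWunb3o', group 1 = 'Ipccc='.
With a single group, `findall` returns only what that group captured — 1 item.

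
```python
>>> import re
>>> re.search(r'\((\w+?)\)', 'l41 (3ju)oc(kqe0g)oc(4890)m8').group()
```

'(3ju)'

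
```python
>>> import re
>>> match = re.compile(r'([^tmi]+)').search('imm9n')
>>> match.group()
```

This matches one or more of any character except [tmi] (captured).
`search` walks the string left to right and returns the first match it finds.
The match spans [3:5] → '9n'.
Captured: group 1 = '9n'.

'9n'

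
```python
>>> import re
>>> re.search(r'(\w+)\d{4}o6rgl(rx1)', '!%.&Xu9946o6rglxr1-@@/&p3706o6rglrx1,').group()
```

'p3706o6rglrx1'

This matches one or more of a word character (captured); then exactly 4 of a digit, then the literal 'o6r', then the literal 'gl'; then the literal 'rx', then the literal '1' (captured).
The match spans [23:36] → 'p3706o6rglrx1'.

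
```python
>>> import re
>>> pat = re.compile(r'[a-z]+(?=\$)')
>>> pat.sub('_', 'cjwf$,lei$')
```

Lookahead/lookbehind check context without consuming it, so the matched span excludes the asserted characters.
Matches: at [0:4] → 'cjwf'; at [6:9] → 'lei'.
Every occurrence is swapped for '_'.

'_$,_$'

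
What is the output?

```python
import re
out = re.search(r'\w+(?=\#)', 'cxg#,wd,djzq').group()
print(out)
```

cxg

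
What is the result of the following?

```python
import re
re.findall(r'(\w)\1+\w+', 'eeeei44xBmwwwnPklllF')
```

`\1` is not a pattern — it's the concrete string captured by group 1, re-applied verbatim.
Walking the string: at [0:20] match 'eeeei44xBmwwwnPklllF', group 1 = 'e'.
With a single group, `findall` returns only what that group captured — 1 item.

['e']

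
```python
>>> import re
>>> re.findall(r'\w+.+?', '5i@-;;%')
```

The pattern matches one or more of a word character; then one or more of any character (lazy).
Lazy quantifiers expand one character at a time until the remainder of the pattern can match.
Matches: at [0:3] → '5i@'.
With no groups in the pattern, `findall` gives back each whole match — 1 here.

['5i@']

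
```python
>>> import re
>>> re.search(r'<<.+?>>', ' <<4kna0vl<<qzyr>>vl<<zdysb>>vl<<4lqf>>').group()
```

The `?` after the quantifier makes it lazy — it takes as little as possible before letting the rest of the pattern try.
`re.search` tries every starting position until one works.
The match spans [1:18] → '<<4kna0vl<<qzyr>>'.

'<<4kna0vl<<qzyr>>'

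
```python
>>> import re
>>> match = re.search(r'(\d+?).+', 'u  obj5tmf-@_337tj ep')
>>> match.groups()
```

('5',)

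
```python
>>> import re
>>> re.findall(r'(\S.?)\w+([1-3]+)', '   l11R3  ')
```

Pattern: a non-whitespace character, then optionally any character (captured); then one or more of a word character; then one or more of a character in [1-3] (captured).
Scanning left to right: at [3:8] match 'l11R3', groups = ('l1', '3').
2 groups means the one result is a tuple of 2 captured strings — 1 here.

[('l1', '3')]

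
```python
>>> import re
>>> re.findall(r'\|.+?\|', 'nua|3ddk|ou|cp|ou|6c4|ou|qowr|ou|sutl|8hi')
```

A `+?`/`*?`/`{m,n}?` starts at its minimum and grows only as far as needed for what follows to match.
`findall` yields the raw match text (5 of them) because the pattern has no groups.

['|3ddk|', '|cp|', '|6c4|', '|qowr|', '|sutl|']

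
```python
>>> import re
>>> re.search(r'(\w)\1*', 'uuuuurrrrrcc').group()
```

After group 1 captures some text, `\1` only succeeds where that same text appears again.
The match spans [0:5] → 'uuuuu'.

'uuuuu'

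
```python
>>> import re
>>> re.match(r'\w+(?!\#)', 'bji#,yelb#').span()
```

(0, 2)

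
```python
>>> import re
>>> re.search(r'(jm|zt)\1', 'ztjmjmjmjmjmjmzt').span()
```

(2, 6)

`\1` is not a pattern — it's the concrete string captured by group 1, re-applied verbatim.
`search` walks the string left to right and returns the first match it finds.
The match spans [2:6] → 'jmjm'.
Captured: group 1 = 'jm'.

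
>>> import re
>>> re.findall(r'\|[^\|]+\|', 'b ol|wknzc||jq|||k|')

['|wknzc|', '|jq|', '|k|']

With no groups in the pattern, `findall` gives back each whole match — 3 here.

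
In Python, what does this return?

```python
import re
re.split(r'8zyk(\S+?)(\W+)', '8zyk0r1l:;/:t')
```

['', '0r1l', ':;/:', 't']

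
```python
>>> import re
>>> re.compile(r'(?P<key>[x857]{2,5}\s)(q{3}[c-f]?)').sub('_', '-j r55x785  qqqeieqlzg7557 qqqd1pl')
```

'-j r55x785  qqqeieqlzg_1pl'

Pattern: 2 to 5 of one of [x857], then whitespace (captured as 'key'); then exactly 3 of a literal 'q', then optionally a character in [c-f] (captured).
`sub` substitutes '_' at each match site.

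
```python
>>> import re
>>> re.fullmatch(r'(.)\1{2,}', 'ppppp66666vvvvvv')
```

None

`\1` has to match the exact text group 1 already captured.
`re.fullmatch` requires the pattern to consume the entire string.
Here the pattern can't cover the whole string, so the call returns None.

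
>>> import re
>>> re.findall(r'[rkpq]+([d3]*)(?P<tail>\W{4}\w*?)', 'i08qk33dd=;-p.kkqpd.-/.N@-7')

The pattern matches one or more of one of [rkpq]; then zero or more of one of [d3] (captured); then exactly 4 of a non-word character, then zero or more of a word character (lazy) (captured as 'tail').
Because the quantifier is non-greedy, it stops expanding at the earliest point where the rest of the pattern can succeed.
Walking the string: at [14:23] match 'kkqpd.-/.', groups = ('d', '.-/.').
Multiple groups make `findall` return tuples — one 2-tuple for the one match.

[('d', '.-/.')]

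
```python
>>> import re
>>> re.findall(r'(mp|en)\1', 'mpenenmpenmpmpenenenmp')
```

`\1` has to match the exact text group 1 already captured.
One capturing group, so `findall` returns just the captured substring from each match — 3 in all.

['en', 'mp', 'en']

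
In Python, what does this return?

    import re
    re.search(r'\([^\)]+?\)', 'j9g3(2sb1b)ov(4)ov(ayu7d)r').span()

`re.search` tries every starting position until one works.
The match spans [4:11] → '(2sb1b)'.

(4, 11)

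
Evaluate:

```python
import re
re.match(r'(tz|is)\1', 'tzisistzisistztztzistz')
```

None

A backreference is literal: `\1` must see the identical characters the first group matched.
`re.match` only tries the pattern at the start of the string.
Here the string doesn't start with a match, so the call returns None.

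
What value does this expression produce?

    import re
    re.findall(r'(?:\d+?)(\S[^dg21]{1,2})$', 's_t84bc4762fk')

['2fk']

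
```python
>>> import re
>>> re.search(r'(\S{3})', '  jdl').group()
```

'jdl'

The match spans [2:5] → 'jdl'.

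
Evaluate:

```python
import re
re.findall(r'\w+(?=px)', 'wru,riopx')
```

['rio']

Lookahead/lookbehind check context without consuming it, so the matched span excludes the asserted characters.
Walking the string: at [4:7] → 'rio'.
No capturing groups, so `findall` returns the 1 full match string.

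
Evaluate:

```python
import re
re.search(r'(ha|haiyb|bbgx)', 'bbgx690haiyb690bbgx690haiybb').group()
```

'bbgx'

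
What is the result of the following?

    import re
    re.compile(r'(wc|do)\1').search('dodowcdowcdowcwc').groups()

The match spans [0:4] → 'dodo'.
Captured: group 1 = 'do'.

('do',)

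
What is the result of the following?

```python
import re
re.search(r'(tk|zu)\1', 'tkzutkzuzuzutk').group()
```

After group 1 captures some text, `\1` only succeeds where that same text appears again.
The match spans [6:10] → 'zuzu'.

'zuzu'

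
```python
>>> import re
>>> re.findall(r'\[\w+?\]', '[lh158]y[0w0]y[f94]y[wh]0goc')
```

['[lh158]', '[0w0]', '[f94]', '[wh]']

With no groups in the pattern, `findall` gives back each whole match — 4 here.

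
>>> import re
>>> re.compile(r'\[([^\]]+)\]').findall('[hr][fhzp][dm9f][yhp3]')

Because there's exactly one group, `findall` drops the full match and keeps group 1 from each hit.

['hr', 'fhzp', 'dm9f', 'yhp3']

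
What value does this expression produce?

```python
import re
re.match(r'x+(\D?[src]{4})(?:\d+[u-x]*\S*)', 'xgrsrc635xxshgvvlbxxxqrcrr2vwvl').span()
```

`match` is anchored at position 0; if the pattern doesn't fit there, it returns None.
The match spans [0:31] → 'xgrsrc635xxshgvvlbxxxqrcrr2vwvl'.

(0, 31)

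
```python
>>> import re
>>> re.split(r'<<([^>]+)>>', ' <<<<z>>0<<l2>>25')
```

`re.split` interleaves the captured-group text with the surrounding fragments.

[' ', '<<z', '0', 'l2', '25']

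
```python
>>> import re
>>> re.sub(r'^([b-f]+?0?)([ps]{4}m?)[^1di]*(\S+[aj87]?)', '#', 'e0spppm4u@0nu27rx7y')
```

This matches anchored at the start of the string; then one or more of a character in [b-f] (lazy), then optionally the literal '0' (captured); then exactly 4 of one of [ps], then optionally a literal 'm' (captured); then zero or more of any character except [1di]; then one or more of a non-whitespace character, then optionally one of [aj87] (captured).
Matches: at [0:19] → 'e0spppm4u@0nu27rx7y'.
Every occurrence is swapped for '#'.

'#'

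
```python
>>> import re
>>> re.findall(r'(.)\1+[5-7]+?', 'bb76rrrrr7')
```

A backreference is literal: `\1` must see the identical characters the first group matched.
`findall` collects group 1 from each match (2 total).

['b', 'r']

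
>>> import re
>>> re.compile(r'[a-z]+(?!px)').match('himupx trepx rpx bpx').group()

The negative lookahead/lookbehind blocks any match where the forbidden context is present.
`re.match` won't scan ahead — the pattern has to work from the very first character.
The match spans [0:6] → 'himupx'.

'himupx'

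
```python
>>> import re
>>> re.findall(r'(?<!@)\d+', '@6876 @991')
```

`(?!…)`/`(?<!…)` only lets a position through if the neighbouring text does NOT match; no characters are consumed.
`findall` yields the raw match text (2 of them) because the pattern has no groups.

['876', '91']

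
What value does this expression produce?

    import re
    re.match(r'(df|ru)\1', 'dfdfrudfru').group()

'dfdf'

`match` is anchored at position 0; if the pattern doesn't fit there, it returns None.
The match spans [0:4] → 'dfdf'.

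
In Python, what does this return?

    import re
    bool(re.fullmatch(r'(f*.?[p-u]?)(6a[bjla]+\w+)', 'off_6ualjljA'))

This matches zero or more of the literal 'f', then optionally any character, then optionally a character in [p-u] (captured); then the literal '6a', then one or more of one of [bjla], then one or more of a word character (captured).
`re.fullmatch` requires the pattern to consume the entire string.
Here the string isn't matched end-to-end, so the call returns None, and `bool(None)` is False.

False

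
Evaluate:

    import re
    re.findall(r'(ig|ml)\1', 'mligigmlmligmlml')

['ig', 'ml', 'ml']

`\1` has to match the exact text group 1 already captured.
Matches: at [2:6] match 'igig', group 1 = 'ig'; at [6:10] match 'mlml', group 1 = 'ml'; at [12:16] match 'mlml', group 1 = 'ml'.
`findall` collects group 1 from each match (3 total).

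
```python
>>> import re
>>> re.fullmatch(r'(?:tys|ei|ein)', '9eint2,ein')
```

`fullmatch` succeeds only if the pattern covers the string from start to end.
Here the string isn't matched end-to-end, so the call returns None.

None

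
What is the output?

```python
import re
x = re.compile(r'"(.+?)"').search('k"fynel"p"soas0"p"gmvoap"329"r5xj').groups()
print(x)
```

Because the quantifier is non-greedy, it stops expanding at the earliest point where the rest of the pattern can succeed.
`re.search` tries every starting position until one works.
The match spans [1:8] → '"fynel"'.
Captured: group 1 = 'fynel'.

('fynel',)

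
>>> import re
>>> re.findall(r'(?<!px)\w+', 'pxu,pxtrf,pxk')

A negative assertion filters positions out without eating any characters.
Matches: at [0:3] → 'pxu'; at [4:9] → 'pxtrf'; at [10:13] → 'pxk'.
No capturing groups, so `findall` returns the 3 full match strings.

['pxu', 'pxtrf', 'pxk']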